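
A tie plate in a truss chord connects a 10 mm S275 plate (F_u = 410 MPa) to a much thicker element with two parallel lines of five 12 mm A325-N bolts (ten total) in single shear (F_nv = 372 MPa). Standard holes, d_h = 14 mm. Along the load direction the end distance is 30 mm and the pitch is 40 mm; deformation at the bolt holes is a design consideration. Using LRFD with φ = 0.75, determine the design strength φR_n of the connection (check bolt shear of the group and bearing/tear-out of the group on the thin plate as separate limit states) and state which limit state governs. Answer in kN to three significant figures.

Bolt shear: A_b = π·12²/4 = 113.1 mm²; R_n = 372 × 113.1 × 10 × 1 / 1000 = 420.7 kN → 0.75 × 420.7 = 316 kN.
Bearing (1.2 l_c t F_u ≤ 2.4 d t F_u): upper limit = 2.4·12·10·410 / 1000 = 118.1 kN.
  Edge l_c = 30 − 14/2 = 23 → r_n = 113.2 kN; interior l_c = 40 − 14 = 26 → r_n = 118.1 kN.
  R_n,bearing = 2·113.2 + 8·118.1 = 1171 kN → 0.75 × 1171 = 878 kN.
Bolt shear governs: 316 kN.

316 kN (bolt shear governs)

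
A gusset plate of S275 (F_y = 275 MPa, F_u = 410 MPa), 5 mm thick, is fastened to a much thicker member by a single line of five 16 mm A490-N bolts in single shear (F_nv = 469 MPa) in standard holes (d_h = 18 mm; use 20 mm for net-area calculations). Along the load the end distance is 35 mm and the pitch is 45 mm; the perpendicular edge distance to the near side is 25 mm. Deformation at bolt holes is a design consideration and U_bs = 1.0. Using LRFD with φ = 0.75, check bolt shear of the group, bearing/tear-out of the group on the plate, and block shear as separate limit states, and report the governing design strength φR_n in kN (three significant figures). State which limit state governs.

Bolt shear: A_b = π·16²/4 = 201.1 mm²; R_n = 469 × 201.1 × 5 × 1 / 1000 = 471.5 kN → 0.75 × 471.5 = 354 kN.
Bearing: edge l_c = 26, r_n = 63.96 kN; interior l_c = 27, r_n = 66.42 kN; R_n = 63.96 + 4·66.42 = 329.6 kN → 247 kN.
Block shear: A_gv = 1075, A_nv = 625, A_nt = 75 mm²; R_n = min(0.6F_uA_nv, 0.6F_yA_gv) + U_bs·F_u·A_nt = 184.5 kN → 138 kN.
Block shear governs: 138 kN.

138 kN (block shear governs)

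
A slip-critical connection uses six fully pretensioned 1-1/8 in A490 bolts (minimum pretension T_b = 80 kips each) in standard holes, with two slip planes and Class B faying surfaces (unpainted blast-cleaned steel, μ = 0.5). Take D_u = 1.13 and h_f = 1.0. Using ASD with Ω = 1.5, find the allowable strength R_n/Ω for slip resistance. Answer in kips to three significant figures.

R_n = μ · D_u · h_f · T_b · n_s · n_b = 0.5 × 1.13 × 1.0 × 80 × 2 × 6 = 542.4 kips.
Allowable strength R_n/Ω = 542.4 / 1.5 = 362 kips.

362 kips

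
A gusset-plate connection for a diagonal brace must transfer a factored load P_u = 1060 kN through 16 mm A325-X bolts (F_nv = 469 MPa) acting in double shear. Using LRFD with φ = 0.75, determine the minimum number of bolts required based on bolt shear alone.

8 bolts

A_b = π·16²/4 = 201.1 mm².
Per-bolt design strength φR_n = 0.75 × 469 × 201.1 × 2 / 1000 = 141.4 kN.
n ≥ 1060 / 141.4 = 7.494 → use 8 bolts.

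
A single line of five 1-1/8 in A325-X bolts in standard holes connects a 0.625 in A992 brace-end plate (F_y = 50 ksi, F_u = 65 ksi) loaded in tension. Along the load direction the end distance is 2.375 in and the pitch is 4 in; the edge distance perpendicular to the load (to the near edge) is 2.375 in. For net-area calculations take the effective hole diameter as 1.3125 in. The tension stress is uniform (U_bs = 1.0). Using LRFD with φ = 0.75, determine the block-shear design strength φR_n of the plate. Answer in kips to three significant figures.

280 kips

Shear plane L_v = 2.375 + 4·4 = 18.38 in; A_gv = 18.38 × 0.625 = 11.48 in².
A_nv = (18.38 − 4.5·1.3125) × 0.625 = 7.793 in².
A_nt = (2.375 − 0.5·1.3125) × 0.625 = 1.074 in².
0.6 F_u A_nv = 303.9 kips; 0.6 F_y A_gv = 344.5 kips → shear rupture governs the shear term.
R_n = 303.9 + 1.0 × 65 × 1.074 = 373.8 kips.
Design strength φR_n = 0.75 × 373.8 = 280 kips.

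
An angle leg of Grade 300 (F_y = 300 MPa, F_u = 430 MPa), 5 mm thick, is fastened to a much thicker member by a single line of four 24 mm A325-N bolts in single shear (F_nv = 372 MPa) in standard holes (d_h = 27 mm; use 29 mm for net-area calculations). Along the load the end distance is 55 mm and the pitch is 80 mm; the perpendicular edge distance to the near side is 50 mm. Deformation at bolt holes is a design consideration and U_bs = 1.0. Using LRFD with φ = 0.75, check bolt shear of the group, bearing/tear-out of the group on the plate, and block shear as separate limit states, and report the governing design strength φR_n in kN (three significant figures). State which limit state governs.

Bolt shear: A_b = π·24²/4 = 452.4 mm²; R_n = 372 × 452.4 × 4 × 1 / 1000 = 673.2 kN → 0.75 × 673.2 = 505 kN.
Bearing: edge l_c = 41.5, r_n = 107.1 kN; interior l_c = 53, r_n = 123.8 kN; R_n = 107.1 + 3·123.8 = 478.6 kN → 359 kN.
Block shear: A_gv = 1475, A_nv = 967.5, A_nt = 177.5 mm²; R_n = min(0.6F_uA_nv, 0.6F_yA_gv) + U_bs·F_u·A_nt = 325.9 kN → 244 kN.
Block shear governs: 244 kN.

244 kN (block shear governs)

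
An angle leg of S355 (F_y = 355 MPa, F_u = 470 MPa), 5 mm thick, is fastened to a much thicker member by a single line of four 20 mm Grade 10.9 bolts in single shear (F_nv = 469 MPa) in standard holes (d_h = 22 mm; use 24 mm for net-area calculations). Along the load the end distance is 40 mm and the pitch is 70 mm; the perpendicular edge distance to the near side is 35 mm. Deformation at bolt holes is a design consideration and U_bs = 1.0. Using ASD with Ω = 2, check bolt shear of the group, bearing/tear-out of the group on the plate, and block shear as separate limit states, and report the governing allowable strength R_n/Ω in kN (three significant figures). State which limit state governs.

144 kN (block shear governs)

Bolt shear: A_b = π·20²/4 = 314.2 mm²; R_n = 469 × 314.2 × 4 × 1 / 1000 = 589.4 kN → 589.4 / 2 = 295 kN.
Bearing: edge l_c = 29, r_n = 81.78 kN; interior l_c = 48, r_n = 112.8 kN; R_n = 81.78 + 3·112.8 = 420.2 kN → 210 kN.
Block shear: A_gv = 1250, A_nv = 830, A_nt = 115 mm²; R_n = min(0.6F_uA_nv, 0.6F_yA_gv) + U_bs·F_u·A_nt = 288.1 kN → 144 kN.
Block shear governs: 144 kN.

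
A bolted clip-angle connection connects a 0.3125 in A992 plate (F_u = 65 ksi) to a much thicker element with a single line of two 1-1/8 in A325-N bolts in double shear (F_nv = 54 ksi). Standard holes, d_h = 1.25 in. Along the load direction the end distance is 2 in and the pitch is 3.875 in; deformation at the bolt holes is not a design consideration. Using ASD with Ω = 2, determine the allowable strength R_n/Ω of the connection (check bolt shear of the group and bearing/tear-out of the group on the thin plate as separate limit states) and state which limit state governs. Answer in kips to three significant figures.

55.2 kips (bearing governs)

Bolt shear: A_b = π·1.125²/4 = 0.994 in²; R_n = 54 × 0.994 × 2 × 2 = 214.7 kips → 214.7 / 2 = 107 kips.
Bearing (1.5 l_c t F_u ≤ 3.0 d t F_u): upper limit = 3.0·1.125·0.3125·65 = 68.55 kips.
  Edge l_c = 2 − 1.25/2 = 1.375 → r_n = 41.89 kips; interior l_c = 3.875 − 1.25 = 2.625 → r_n = 68.55 kips.
  R_n,bearing = 1·41.89 + 1·68.55 = 110.4 kips → 110.4 / 2 = 55.2 kips.
Bearing governs: 55.2 kips.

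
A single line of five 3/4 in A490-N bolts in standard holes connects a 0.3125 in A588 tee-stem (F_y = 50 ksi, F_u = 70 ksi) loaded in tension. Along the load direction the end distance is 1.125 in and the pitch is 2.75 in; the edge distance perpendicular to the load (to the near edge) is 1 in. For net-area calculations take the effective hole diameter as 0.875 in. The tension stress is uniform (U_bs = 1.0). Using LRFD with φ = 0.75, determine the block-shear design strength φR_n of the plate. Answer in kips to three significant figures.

89.8 kips

Shear plane L_v = 1.125 + 4·2.75 = 12.12 in; A_gv = 12.12 × 0.3125 = 3.789 in².
A_nv = (12.12 − 4.5·0.875) × 0.3125 = 2.559 in².
A_nt = (1 − 0.5·0.875) × 0.3125 = 0.1758 in².
0.6 F_u A_nv = 107.5 kips; 0.6 F_y A_gv = 113.7 kips → shear rupture governs the shear term.
R_n = 107.5 + 1.0 × 70 × 0.1758 = 119.8 kips.
Design strength φR_n = 0.75 × 119.8 = 89.8 kips.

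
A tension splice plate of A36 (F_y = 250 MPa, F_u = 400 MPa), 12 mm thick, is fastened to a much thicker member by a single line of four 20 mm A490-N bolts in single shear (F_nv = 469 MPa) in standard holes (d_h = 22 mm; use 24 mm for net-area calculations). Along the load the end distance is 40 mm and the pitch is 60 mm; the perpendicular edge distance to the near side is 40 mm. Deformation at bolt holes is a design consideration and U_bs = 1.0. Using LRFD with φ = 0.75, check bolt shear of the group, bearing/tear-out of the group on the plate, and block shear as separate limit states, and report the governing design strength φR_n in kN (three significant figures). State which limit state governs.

Bolt shear: A_b = π·20²/4 = 314.2 mm²; R_n = 469 × 314.2 × 4 × 1 / 1000 = 589.4 kN → 0.75 × 589.4 = 442 kN.
Bearing: edge l_c = 29, r_n = 167 kN; interior l_c = 38, r_n = 218.9 kN; R_n = 167 + 3·218.9 = 823.7 kN → 618 kN.
Block shear: A_gv = 2640, A_nv = 1632, A_nt = 336 mm²; R_n = min(0.6F_uA_nv, 0.6F_yA_gv) + U_bs·F_u·A_nt = 526.1 kN → 395 kN.
Block shear governs: 395 kN.

395 kN (block shear governs)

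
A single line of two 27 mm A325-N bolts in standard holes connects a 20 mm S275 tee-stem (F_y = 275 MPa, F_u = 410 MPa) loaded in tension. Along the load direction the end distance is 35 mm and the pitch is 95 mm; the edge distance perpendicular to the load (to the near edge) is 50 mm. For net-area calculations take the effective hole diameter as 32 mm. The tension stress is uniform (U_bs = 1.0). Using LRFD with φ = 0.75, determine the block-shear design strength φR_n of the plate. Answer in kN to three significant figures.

Shear plane L_v = 35 + 1·95 = 130 mm; A_gv = 130 × 20 = 2600 mm².
A_nv = (130 − 1.5·32) × 20 = 1640 mm².
A_nt = (50 − 0.5·32) × 20 = 680 mm².
0.6 F_u A_nv = 403.4 kN; 0.6 F_y A_gv = 429 kN → shear rupture governs the shear term.
R_n = 403.4 + 1.0 × 410 × 680 / 1000 = 682.2 kN.
Design strength φR_n = 0.75 × 682.2 = 512 kN.

512 kN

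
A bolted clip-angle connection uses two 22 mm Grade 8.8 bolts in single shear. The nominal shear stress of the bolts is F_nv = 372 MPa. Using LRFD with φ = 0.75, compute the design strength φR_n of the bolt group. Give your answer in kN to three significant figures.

A_b = π × 22² / 4 = 380.1 mm².
R_n = F_nv · A_b · n · n_s = 372 × 380.1 × 2 × 1 / 1000 = 282.8 kN.
Design strength φR_n = 0.75 × 282.8 = 212 kN.

212 kN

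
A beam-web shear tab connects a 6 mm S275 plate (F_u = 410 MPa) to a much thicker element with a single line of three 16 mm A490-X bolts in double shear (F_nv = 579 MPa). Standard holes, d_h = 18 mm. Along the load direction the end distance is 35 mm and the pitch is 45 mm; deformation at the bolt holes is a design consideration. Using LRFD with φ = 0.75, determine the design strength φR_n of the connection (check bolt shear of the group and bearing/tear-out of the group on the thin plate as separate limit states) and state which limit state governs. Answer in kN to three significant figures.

Bolt shear: A_b = π·16²/4 = 201.1 mm²; R_n = 579 × 201.1 × 3 × 2 / 1000 = 698.5 kN → 0.75 × 698.5 = 524 kN.
Bearing (1.2 l_c t F_u ≤ 2.4 d t F_u): upper limit = 2.4·16·6·410 / 1000 = 94.46 kN.
  Edge l_c = 35 − 18/2 = 26 → r_n = 76.75 kN; interior l_c = 45 − 18 = 27 → r_n = 79.7 kN.
  R_n,bearing = 1·76.75 + 2·79.7 = 236.2 kN → 0.75 × 236.2 = 177 kN.
Bearing governs: 177 kN.

177 kN (bearing governs)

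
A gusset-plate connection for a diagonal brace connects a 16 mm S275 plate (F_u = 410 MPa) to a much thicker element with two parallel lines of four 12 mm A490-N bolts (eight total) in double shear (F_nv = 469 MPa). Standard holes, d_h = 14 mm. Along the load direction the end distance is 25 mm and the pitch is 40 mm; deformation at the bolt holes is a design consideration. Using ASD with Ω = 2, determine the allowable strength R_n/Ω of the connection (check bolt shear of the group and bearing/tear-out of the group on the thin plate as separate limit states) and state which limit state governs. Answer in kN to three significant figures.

424 kN (bolt shear governs)

Bolt shear: A_b = π·12²/4 = 113.1 mm²; R_n = 469 × 113.1 × 8 × 2 / 1000 = 848.7 kN → 848.7 / 2 = 424 kN.
Bearing (1.2 l_c t F_u ≤ 2.4 d t F_u): upper limit = 2.4·12·16·410 / 1000 = 188.9 kN.
  Edge l_c = 25 − 14/2 = 18 → r_n = 141.7 kN; interior l_c = 40 − 14 = 26 → r_n = 188.9 kN.
  R_n,bearing = 2·141.7 + 6·188.9 = 1417 kN → 1417 / 2 = 708 kN.
Bolt shear governs: 424 kN.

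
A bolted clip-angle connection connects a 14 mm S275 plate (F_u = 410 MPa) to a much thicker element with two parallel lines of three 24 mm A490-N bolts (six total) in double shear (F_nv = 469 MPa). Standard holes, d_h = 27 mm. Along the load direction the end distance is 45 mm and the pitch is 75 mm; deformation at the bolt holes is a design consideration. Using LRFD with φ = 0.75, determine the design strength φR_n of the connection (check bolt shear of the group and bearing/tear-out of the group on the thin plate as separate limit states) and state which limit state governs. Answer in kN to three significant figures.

Bolt shear: A_b = π·24²/4 = 452.4 mm²; R_n = 469 × 452.4 × 6 × 2 / 1000 = 2546 kN → 0.75 × 2546 = 1910 kN.
Bearing (1.2 l_c t F_u ≤ 2.4 d t F_u): upper limit = 2.4·24·14·410 / 1000 = 330.6 kN.
  Edge l_c = 45 − 27/2 = 31.5 → r_n = 217 kN; interior l_c = 75 − 27 = 48 → r_n = 330.6 kN.
  R_n,bearing = 2·217 + 4·330.6 = 1756 kN → 0.75 × 1756 = 1320 kN.
Bearing governs: 1320 kN.

1320 kN (bearing governs)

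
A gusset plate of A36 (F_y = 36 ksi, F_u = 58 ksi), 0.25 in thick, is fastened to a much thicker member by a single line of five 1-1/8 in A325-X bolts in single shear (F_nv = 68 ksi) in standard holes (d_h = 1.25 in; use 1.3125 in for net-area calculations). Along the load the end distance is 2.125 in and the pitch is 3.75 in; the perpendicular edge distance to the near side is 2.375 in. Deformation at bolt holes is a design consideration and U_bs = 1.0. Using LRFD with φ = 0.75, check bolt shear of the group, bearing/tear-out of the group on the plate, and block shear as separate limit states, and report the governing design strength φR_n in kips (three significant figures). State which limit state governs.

Bolt shear: A_b = π·1.125²/4 = 0.994 in²; R_n = 68 × 0.994 × 5 × 1 = 338 kips → 0.75 × 338 = 253 kips.
Bearing: edge l_c = 1.5, r_n = 26.1 kips; interior l_c = 2.5, r_n = 39.15 kips; R_n = 26.1 + 4·39.15 = 182.7 kips → 137 kips.
Block shear: A_gv = 4.281, A_nv = 2.805, A_nt = 0.4297 in²; R_n = min(0.6F_uA_nv, 0.6F_yA_gv) + U_bs·F_u·A_nt = 117.4 kips → 88 kips.
Block shear governs: 88 kips.

88 kips (block shear governs)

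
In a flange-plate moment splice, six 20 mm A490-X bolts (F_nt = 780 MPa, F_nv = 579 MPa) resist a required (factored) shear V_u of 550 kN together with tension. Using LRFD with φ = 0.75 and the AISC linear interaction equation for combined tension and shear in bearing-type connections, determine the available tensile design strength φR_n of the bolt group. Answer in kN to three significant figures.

A_b = π·20²/4 = 314.2 mm²; f_rv = 550 × 1000 / (6 × 314.2) = 291.8 MPa.
F'_nt = 1.3 F_nt − (F_nt / φF_nv) f_rv = 1.3·780 − (780/(0.75·579))·291.8 = 489.9 MPa, capped at F_nt → F'_nt = 489.9 MPa.
R_n = F'_nt · A_b · n = 489.9 × 314.2 × 6 / 1000 = 923.4 kN.
Design strength φR_n = 0.75 × 923.4 = 693 kN.

693 kN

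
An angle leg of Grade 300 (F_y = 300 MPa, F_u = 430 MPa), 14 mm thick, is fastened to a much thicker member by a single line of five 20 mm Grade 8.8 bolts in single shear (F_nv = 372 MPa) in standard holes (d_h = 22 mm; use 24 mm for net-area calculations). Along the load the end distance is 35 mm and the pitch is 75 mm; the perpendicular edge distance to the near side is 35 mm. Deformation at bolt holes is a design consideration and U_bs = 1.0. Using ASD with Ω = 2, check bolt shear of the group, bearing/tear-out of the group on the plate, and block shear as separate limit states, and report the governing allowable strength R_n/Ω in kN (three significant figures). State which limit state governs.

292 kN (bolt shear governs)

Bolt shear: A_b = π·20²/4 = 314.2 mm²; R_n = 372 × 314.2 × 5 × 1 / 1000 = 584.3 kN → 584.3 / 2 = 292 kN.
Bearing: edge l_c = 24, r_n = 173.4 kN; interior l_c = 53, r_n = 289 kN; R_n = 173.4 + 4·289 = 1329 kN → 665 kN.
Block shear: A_gv = 4690, A_nv = 3178, A_nt = 322 mm²; R_n = min(0.6F_uA_nv, 0.6F_yA_gv) + U_bs·F_u·A_nt = 958.4 kN → 479 kN.
Bolt shear governs: 292 kN.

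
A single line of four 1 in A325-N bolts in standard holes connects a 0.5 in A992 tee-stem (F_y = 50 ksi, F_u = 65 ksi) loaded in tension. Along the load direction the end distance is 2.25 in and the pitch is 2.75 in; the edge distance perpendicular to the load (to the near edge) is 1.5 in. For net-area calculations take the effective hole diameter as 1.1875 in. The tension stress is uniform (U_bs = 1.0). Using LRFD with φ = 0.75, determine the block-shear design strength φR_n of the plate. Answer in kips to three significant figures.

Shear plane L_v = 2.25 + 3·2.75 = 10.5 in; A_gv = 10.5 × 0.5 = 5.25 in².
A_nv = (10.5 − 3.5·1.1875) × 0.5 = 3.172 in².
A_nt = (1.5 − 0.5·1.1875) × 0.5 = 0.4531 in².
0.6 F_u A_nv = 123.7 kips; 0.6 F_y A_gv = 157.5 kips → shear rupture governs the shear term.
R_n = 123.7 + 1.0 × 65 × 0.4531 = 153.2 kips.
Design strength φR_n = 0.75 × 153.2 = 115 kips.

115 kips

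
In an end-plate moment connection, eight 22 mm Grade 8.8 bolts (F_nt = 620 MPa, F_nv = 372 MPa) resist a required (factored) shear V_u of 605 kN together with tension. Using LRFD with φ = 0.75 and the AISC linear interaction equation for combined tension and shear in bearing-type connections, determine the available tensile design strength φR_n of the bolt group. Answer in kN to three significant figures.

830 kN

A_b = π·22²/4 = 380.1 mm²; f_rv = 605 × 1000 / (8 × 380.1) = 198.9 MPa.
F'_nt = 1.3 F_nt − (F_nt / φF_nv) f_rv = 1.3·620 − (620/(0.75·372))·198.9 = 363.9 MPa, capped at F_nt → F'_nt = 363.9 MPa.
R_n = F'_nt · A_b · n = 363.9 × 380.1 × 8 / 1000 = 1107 kN.
Design strength φR_n = 0.75 × 1107 = 830 kN.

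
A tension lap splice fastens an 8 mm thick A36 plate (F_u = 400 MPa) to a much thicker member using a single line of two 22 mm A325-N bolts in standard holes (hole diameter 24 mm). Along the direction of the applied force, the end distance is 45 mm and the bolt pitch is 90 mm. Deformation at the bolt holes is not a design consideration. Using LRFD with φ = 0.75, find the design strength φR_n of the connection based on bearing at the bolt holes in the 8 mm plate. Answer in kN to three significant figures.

277 kN

Per bolt r_n = 1.5 l_c t F_u ≤ 3.0 d t F_u; upper limit = 3.0 × 22 × 8 × 400 / 1000 = 211.2 kN.
Edge bolt: l_c = 45 − 24/2 = 33 mm → 1.5 × 33 × 8 × 400 / 1000 = 158.4 → r_n = 158.4 kN.
Interior bolts: l_c = 90 − 24 = 66 mm → 1.5 × 66 × 8 × 400 / 1000 = 316.8 → r_n = 211.2 kN.
R_n = 1 × 158.4 + 1 × 211.2 = 369.6 kN.
Design strength φR_n = 0.75 × 369.6 = 277 kN.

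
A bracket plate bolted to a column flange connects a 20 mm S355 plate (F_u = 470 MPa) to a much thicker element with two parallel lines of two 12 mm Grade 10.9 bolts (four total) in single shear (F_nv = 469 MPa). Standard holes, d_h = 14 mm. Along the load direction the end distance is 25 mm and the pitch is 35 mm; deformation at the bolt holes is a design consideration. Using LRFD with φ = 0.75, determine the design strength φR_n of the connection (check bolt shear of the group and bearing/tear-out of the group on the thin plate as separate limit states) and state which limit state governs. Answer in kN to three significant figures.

159 kN (bolt shear governs)

Bolt shear: A_b = π·12²/4 = 113.1 mm²; R_n = 469 × 113.1 × 4 × 1 / 1000 = 212.2 kN → 0.75 × 212.2 = 159 kN.
Bearing (1.2 l_c t F_u ≤ 2.4 d t F_u): upper limit = 2.4·12·20·470 / 1000 = 270.7 kN.
  Edge l_c = 25 − 14/2 = 18 → r_n = 203 kN; interior l_c = 35 − 14 = 21 → r_n = 236.9 kN.
  R_n,bearing = 2·203 + 2·236.9 = 879.8 kN → 0.75 × 879.8 = 660 kN.
Bolt shear governs: 159 kN.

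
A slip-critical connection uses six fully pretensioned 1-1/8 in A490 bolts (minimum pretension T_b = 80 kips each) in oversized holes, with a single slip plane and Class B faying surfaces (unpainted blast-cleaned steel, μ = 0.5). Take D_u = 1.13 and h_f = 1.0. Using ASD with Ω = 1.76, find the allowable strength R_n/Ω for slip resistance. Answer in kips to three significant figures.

154 kips

R_n = μ · D_u · h_f · T_b · n_s · n_b = 0.5 × 1.13 × 1.0 × 80 × 1 × 6 = 271.2 kips.
Allowable strength R_n/Ω = 271.2 / 1.76 = 154 kips.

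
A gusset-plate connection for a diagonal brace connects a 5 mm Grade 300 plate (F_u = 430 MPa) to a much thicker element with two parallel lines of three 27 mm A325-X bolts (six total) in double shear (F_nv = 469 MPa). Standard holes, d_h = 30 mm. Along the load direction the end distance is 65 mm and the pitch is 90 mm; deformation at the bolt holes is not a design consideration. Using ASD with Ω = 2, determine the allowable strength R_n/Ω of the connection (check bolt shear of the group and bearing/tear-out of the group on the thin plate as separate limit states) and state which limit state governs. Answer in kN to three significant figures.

510 kN (bearing governs)

Bolt shear: A_b = π·27²/4 = 572.6 mm²; R_n = 469 × 572.6 × 6 × 2 / 1000 = 3222 kN → 3222 / 2 = 1610 kN.
Bearing (1.5 l_c t F_u ≤ 3.0 d t F_u): upper limit = 3.0·27·5·430 / 1000 = 174.2 kN.
  Edge l_c = 65 − 30/2 = 50 → r_n = 161.2 kN; interior l_c = 90 − 30 = 60 → r_n = 174.2 kN.
  R_n,bearing = 2·161.2 + 4·174.2 = 1019 kN → 1019 / 2 = 510 kN.
Bearing governs: 510 kN.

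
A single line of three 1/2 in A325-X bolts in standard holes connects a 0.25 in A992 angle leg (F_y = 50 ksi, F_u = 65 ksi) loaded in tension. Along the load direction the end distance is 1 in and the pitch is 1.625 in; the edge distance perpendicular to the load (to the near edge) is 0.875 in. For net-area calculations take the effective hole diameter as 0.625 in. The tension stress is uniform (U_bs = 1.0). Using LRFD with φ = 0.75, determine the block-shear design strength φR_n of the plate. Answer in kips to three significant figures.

26.5 kips

Shear plane L_v = 1 + 2·1.625 = 4.25 in; A_gv = 4.25 × 0.25 = 1.062 in².
A_nv = (4.25 − 2.5·0.625) × 0.25 = 0.6719 in².
A_nt = (0.875 − 0.5·0.625) × 0.25 = 0.1406 in².
0.6 F_u A_nv = 26.2 kips; 0.6 F_y A_gv = 31.88 kips → shear rupture governs the shear term.
R_n = 26.2 + 1.0 × 65 × 0.1406 = 35.34 kips.
Design strength φR_n = 0.75 × 35.34 = 26.5 kips.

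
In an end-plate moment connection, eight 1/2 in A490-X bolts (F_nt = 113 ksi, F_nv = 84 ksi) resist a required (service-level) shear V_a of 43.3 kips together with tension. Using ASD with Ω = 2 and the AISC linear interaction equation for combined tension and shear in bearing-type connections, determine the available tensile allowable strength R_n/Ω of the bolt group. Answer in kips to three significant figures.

A_b = π·0.5²/4 = 0.1963 in²; f_rv = 43.3 / (8 × 0.1963) = 27.57 ksi.
F'_nt = 1.3 F_nt − (Ω F_nt / F_nv) f_rv = 1.3·113 − (2·113/84)·27.57 = 72.74 ksi, capped at F_nt → F'_nt = 72.74 ksi.
R_n = F'_nt · A_b · n = 72.74 × 0.1963 × 8 = 114.3 kips.
Allowable strength R_n/Ω = 114.3 / 2 = 57.1 kips.

57.1 kips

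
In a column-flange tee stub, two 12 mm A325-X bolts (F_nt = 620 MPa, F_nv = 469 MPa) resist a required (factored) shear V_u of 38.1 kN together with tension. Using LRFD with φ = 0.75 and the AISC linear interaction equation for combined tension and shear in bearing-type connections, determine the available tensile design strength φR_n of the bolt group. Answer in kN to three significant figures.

A_b = π·12²/4 = 113.1 mm²; f_rv = 38.1 × 1000 / (2 × 113.1) = 168.4 MPa.
F'_nt = 1.3 F_nt − (F_nt / φF_nv) f_rv = 1.3·620 − (620/(0.75·469))·168.4 = 509.1 MPa, capped at F_nt → F'_nt = 509.1 MPa.
R_n = F'_nt · A_b · n = 509.1 × 113.1 × 2 / 1000 = 115.2 kN.
Design strength φR_n = 0.75 × 115.2 = 86.4 kN.

86.4 kN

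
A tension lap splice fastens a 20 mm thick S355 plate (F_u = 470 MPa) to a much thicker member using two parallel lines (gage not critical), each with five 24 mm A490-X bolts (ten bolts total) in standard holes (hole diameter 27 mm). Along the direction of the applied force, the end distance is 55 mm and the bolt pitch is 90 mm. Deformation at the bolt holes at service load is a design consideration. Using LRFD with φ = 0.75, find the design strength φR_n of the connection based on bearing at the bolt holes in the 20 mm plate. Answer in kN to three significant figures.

Per bolt r_n = 1.2 l_c t F_u ≤ 2.4 d t F_u; upper limit = 2.4 × 24 × 20 × 470 / 1000 = 541.4 kN.
Edge bolt: l_c = 55 − 27/2 = 41.5 mm → 1.2 × 41.5 × 20 × 470 / 1000 = 468.1 → r_n = 468.1 kN.
Interior bolts: l_c = 90 − 27 = 63 mm → 1.2 × 63 × 20 × 470 / 1000 = 710.6 → r_n = 541.4 kN.
R_n = 2 × 468.1 + 8 × 541.4 = 5268 kN.
Design strength φR_n = 0.75 × 5268 = 3950 kN.

3950 kN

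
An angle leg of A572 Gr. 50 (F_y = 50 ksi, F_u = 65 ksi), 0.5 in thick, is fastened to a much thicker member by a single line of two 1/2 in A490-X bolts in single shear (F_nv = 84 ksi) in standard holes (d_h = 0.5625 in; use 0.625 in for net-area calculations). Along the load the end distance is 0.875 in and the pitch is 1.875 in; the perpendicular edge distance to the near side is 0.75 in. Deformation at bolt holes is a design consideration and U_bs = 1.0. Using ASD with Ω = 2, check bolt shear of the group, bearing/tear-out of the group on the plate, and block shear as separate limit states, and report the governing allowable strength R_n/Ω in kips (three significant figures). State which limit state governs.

16.5 kips (bolt shear governs)

Bolt shear: A_b = π·0.5²/4 = 0.1963 in²; R_n = 84 × 0.1963 × 2 × 1 = 32.99 kips → 32.99 / 2 = 16.5 kips.
Bearing: edge l_c = 0.5938, r_n = 23.16 kips; interior l_c = 1.312, r_n = 39 kips; R_n = 23.16 + 1·39 = 62.16 kips → 31.1 kips.
Block shear: A_gv = 1.375, A_nv = 0.9062, A_nt = 0.2188 in²; R_n = min(0.6F_uA_nv, 0.6F_yA_gv) + U_bs·F_u·A_nt = 49.56 kips → 24.8 kips.
Bolt shear governs: 16.5 kips.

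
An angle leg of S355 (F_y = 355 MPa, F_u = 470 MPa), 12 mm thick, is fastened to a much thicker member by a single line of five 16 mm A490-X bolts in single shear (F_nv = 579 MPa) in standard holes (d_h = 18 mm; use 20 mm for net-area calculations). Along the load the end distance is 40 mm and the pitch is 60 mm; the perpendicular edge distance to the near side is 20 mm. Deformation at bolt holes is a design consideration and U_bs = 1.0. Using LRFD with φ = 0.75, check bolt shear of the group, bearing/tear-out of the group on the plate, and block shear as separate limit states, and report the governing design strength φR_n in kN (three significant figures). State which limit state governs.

Bolt shear: A_b = π·16²/4 = 201.1 mm²; R_n = 579 × 201.1 × 5 × 1 / 1000 = 582.1 kN → 0.75 × 582.1 = 437 kN.
Bearing: edge l_c = 31, r_n = 209.8 kN; interior l_c = 42, r_n = 216.6 kN; R_n = 209.8 + 4·216.6 = 1076 kN → 807 kN.
Block shear: A_gv = 3360, A_nv = 2280, A_nt = 120 mm²; R_n = min(0.6F_uA_nv, 0.6F_yA_gv) + U_bs·F_u·A_nt = 699.4 kN → 525 kN.
Bolt shear governs: 437 kN.

437 kN (bolt shear governs)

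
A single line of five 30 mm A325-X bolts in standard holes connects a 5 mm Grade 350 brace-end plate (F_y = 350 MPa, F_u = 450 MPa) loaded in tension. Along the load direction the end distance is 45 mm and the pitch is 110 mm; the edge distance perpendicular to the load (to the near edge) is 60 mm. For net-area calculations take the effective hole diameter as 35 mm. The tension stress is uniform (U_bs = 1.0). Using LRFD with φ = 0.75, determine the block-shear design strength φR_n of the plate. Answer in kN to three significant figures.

403 kN

Shear plane L_v = 45 + 4·110 = 485 mm; A_gv = 485 × 5 = 2425 mm².
A_nv = (485 − 4.5·35) × 5 = 1638 mm².
A_nt = (60 − 0.5·35) × 5 = 212.5 mm².
0.6 F_u A_nv = 442.1 kN; 0.6 F_y A_gv = 509.2 kN → shear rupture governs the shear term.
R_n = 442.1 + 1.0 × 450 × 212.5 / 1000 = 537.8 kN.
Design strength φR_n = 0.75 × 537.8 = 403 kN.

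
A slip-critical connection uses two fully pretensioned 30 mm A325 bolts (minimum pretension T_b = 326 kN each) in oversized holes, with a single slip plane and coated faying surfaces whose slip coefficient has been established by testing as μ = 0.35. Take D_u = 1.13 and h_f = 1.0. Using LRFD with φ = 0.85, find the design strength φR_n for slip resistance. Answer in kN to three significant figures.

219 kN

R_n = μ · D_u · h_f · T_b · n_s · n_b = 0.35 × 1.13 × 1.0 × 326 × 1 × 2 = 257.9 kN.
Design strength φR_n = 0.85 × 257.9 = 219 kN.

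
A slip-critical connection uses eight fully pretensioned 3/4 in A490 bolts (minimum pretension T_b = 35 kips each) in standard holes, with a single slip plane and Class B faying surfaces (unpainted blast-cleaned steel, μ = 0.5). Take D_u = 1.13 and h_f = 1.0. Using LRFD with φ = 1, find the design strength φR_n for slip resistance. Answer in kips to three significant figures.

158 kips

R_n = μ · D_u · h_f · T_b · n_s · n_b = 0.5 × 1.13 × 1.0 × 35 × 1 × 8 = 158.2 kips.
Design strength φR_n = 1 × 158.2 = 158 kips.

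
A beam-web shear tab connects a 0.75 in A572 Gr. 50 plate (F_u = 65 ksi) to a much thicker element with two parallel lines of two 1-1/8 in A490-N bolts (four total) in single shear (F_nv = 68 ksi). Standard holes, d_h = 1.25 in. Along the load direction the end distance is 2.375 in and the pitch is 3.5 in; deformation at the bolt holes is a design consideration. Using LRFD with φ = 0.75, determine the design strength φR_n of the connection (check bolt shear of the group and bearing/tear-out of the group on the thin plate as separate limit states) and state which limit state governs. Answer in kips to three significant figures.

Bolt shear: A_b = π·1.125²/4 = 0.994 in²; R_n = 68 × 0.994 × 4 × 1 = 270.4 kips → 0.75 × 270.4 = 203 kips.
Bearing (1.2 l_c t F_u ≤ 2.4 d t F_u): upper limit = 2.4·1.125·0.75·65 = 131.6 kips.
  Edge l_c = 2.375 − 1.25/2 = 1.75 → r_n = 102.4 kips; interior l_c = 3.5 − 1.25 = 2.25 → r_n = 131.6 kips.
  R_n,bearing = 2·102.4 + 2·131.6 = 468 kips → 0.75 × 468 = 351 kips.
Bolt shear governs: 203 kips.

203 kips (bolt shear governs)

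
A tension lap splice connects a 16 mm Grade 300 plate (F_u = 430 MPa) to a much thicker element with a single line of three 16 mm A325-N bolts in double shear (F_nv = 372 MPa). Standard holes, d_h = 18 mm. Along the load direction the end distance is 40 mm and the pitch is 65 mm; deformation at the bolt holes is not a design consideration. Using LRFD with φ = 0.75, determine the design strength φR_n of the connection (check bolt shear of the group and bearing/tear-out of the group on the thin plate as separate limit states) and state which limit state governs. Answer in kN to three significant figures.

Bolt shear: A_b = π·16²/4 = 201.1 mm²; R_n = 372 × 201.1 × 3 × 2 / 1000 = 448.8 kN → 0.75 × 448.8 = 337 kN.
Bearing (1.5 l_c t F_u ≤ 3.0 d t F_u): upper limit = 3.0·16·16·430 / 1000 = 330.2 kN.
  Edge l_c = 40 − 18/2 = 31 → r_n = 319.9 kN; interior l_c = 65 − 18 = 47 → r_n = 330.2 kN.
  R_n,bearing = 1·319.9 + 2·330.2 = 980.4 kN → 0.75 × 980.4 = 735 kN.
Bolt shear governs: 337 kN.

337 kN (bolt shear governs)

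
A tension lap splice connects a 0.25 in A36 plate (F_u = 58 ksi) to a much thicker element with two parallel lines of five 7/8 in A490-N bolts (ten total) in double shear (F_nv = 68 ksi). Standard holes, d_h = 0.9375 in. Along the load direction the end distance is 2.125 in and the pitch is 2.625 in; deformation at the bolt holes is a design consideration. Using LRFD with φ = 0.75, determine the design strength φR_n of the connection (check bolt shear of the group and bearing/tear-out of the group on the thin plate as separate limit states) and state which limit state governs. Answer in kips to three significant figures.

219 kips (bearing governs)

Bolt shear: A_b = π·0.875²/4 = 0.6013 in²; R_n = 68 × 0.6013 × 10 × 2 = 817.8 kips → 0.75 × 817.8 = 613 kips.
Bearing (1.2 l_c t F_u ≤ 2.4 d t F_u): upper limit = 2.4·0.875·0.25·58 = 30.45 kips.
  Edge l_c = 2.125 − 0.9375/2 = 1.656 → r_n = 28.82 kips; interior l_c = 2.625 − 0.9375 = 1.688 → r_n = 29.36 kips.
  R_n,bearing = 2·28.82 + 8·29.36 = 292.5 kips → 0.75 × 292.5 = 219 kips.
Bearing governs: 219 kips.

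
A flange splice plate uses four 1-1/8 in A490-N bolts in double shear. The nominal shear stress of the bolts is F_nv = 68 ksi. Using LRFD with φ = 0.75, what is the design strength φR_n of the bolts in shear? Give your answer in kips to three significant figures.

406 kips

A_b = π × 1.125² / 4 = 0.994 in².
R_n = F_nv · A_b · n · n_s = 68 × 0.994 × 4 × 2 = 540.7 kips.
Design strength φR_n = 0.75 × 540.7 = 406 kips.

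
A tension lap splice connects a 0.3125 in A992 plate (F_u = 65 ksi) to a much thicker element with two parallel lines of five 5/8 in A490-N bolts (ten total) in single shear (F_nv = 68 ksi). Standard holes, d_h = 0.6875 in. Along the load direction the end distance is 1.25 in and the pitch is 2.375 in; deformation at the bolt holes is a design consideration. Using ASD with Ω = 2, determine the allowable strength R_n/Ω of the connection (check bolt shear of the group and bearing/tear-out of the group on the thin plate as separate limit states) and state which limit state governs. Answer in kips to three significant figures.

Bolt shear: A_b = π·0.625²/4 = 0.3068 in²; R_n = 68 × 0.3068 × 10 × 1 = 208.6 kips → 208.6 / 2 = 104 kips.
Bearing (1.2 l_c t F_u ≤ 2.4 d t F_u): upper limit = 2.4·0.625·0.3125·65 = 30.47 kips.
  Edge l_c = 1.25 − 0.6875/2 = 0.9062 → r_n = 22.09 kips; interior l_c = 2.375 − 0.6875 = 1.688 → r_n = 30.47 kips.
  R_n,bearing = 2·22.09 + 8·30.47 = 287.9 kips → 287.9 / 2 = 144 kips.
Bolt shear governs: 104 kips.

104 kips (bolt shear governs)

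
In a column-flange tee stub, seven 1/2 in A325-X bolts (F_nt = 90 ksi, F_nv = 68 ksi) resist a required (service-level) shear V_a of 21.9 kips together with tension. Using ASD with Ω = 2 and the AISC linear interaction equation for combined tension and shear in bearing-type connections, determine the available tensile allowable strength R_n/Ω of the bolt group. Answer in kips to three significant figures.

51.4 kips

A_b = π·0.5²/4 = 0.1963 in²; f_rv = 21.9 / (7 × 0.1963) = 15.93 ksi.
F'_nt = 1.3 F_nt − (Ω F_nt / F_nv) f_rv = 1.3·90 − (2·90/68)·15.93 = 74.82 ksi, capped at F_nt → F'_nt = 74.82 ksi.
R_n = F'_nt · A_b · n = 74.82 × 0.1963 × 7 = 102.8 kips.
Allowable strength R_n/Ω = 102.8 / 2 = 51.4 kips.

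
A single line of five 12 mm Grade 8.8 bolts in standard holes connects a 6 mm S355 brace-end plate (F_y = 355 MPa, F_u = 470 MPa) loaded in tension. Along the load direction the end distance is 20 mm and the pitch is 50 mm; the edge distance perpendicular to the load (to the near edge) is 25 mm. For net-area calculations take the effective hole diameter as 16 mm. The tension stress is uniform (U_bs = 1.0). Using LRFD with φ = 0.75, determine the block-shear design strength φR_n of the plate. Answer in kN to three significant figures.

Shear plane L_v = 20 + 4·50 = 220 mm; A_gv = 220 × 6 = 1320 mm².
A_nv = (220 − 4.5·16) × 6 = 888 mm².
A_nt = (25 − 0.5·16) × 6 = 102 mm².
0.6 F_u A_nv = 250.4 kN; 0.6 F_y A_gv = 281.2 kN → shear rupture governs the shear term.
R_n = 250.4 + 1.0 × 470 × 102 / 1000 = 298.4 kN.
Design strength φR_n = 0.75 × 298.4 = 224 kN.

224 kN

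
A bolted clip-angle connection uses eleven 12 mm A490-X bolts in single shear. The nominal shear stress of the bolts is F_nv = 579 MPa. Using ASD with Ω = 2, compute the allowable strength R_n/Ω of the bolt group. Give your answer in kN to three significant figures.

A_b = π × 12² / 4 = 113.1 mm².
R_n = F_nv · A_b · n · n_s = 579 × 113.1 × 11 × 1 / 1000 = 720.3 kN.
Allowable strength R_n/Ω = 720.3 / 2 = 360 kN.

360 kN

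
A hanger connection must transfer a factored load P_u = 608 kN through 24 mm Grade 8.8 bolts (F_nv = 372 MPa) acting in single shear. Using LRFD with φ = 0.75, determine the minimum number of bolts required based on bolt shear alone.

5 bolts

A_b = π·24²/4 = 452.4 mm².
Per-bolt design strength φR_n = 0.75 × 372 × 452.4 × 1 / 1000 = 126.2 kN.
n ≥ 608 / 126.2 = 4.817 → use 5 bolts.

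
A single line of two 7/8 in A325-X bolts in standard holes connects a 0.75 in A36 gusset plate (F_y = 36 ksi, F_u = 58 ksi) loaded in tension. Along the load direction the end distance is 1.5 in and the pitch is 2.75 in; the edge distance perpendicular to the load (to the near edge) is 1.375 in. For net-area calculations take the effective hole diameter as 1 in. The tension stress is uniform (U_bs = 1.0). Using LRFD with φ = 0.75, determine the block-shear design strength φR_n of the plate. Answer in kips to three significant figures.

Shear plane L_v = 1.5 + 1·2.75 = 4.25 in; A_gv = 4.25 × 0.75 = 3.188 in².
A_nv = (4.25 − 1.5·1) × 0.75 = 2.062 in².
A_nt = (1.375 − 0.5·1) × 0.75 = 0.6562 in².
0.6 F_u A_nv = 71.77 kips; 0.6 F_y A_gv = 68.85 kips → shear yielding governs the shear term.
R_n = 68.85 + 1.0 × 58 × 0.6562 = 106.9 kips.
Design strength φR_n = 0.75 × 106.9 = 80.2 kips.

80.2 kips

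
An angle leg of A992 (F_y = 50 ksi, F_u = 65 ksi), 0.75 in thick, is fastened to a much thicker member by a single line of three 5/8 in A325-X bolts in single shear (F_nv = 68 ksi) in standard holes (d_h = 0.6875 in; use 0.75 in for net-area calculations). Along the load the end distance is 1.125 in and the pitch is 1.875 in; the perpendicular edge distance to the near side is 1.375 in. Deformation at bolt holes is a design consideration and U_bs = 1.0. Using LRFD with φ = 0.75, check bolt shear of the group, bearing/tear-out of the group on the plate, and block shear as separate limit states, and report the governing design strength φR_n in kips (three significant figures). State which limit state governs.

Bolt shear: A_b = π·0.625²/4 = 0.3068 in²; R_n = 68 × 0.3068 × 3 × 1 = 62.59 kips → 0.75 × 62.59 = 46.9 kips.
Bearing: edge l_c = 0.7812, r_n = 45.7 kips; interior l_c = 1.188, r_n = 69.47 kips; R_n = 45.7 + 2·69.47 = 184.6 kips → 138 kips.
Block shear: A_gv = 3.656, A_nv = 2.25, A_nt = 0.75 in²; R_n = min(0.6F_uA_nv, 0.6F_yA_gv) + U_bs·F_u·A_nt = 136.5 kips → 102 kips.
Bolt shear governs: 46.9 kips.

46.9 kips (bolt shear governs)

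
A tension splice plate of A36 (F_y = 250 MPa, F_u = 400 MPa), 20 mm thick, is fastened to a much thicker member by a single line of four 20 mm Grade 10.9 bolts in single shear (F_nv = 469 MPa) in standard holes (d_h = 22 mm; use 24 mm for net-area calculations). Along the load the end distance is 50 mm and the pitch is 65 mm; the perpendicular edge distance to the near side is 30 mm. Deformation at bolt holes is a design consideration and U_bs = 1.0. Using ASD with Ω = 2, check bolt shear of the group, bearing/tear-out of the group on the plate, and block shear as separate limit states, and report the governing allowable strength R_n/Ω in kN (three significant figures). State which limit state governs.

Bolt shear: A_b = π·20²/4 = 314.2 mm²; R_n = 469 × 314.2 × 4 × 1 / 1000 = 589.4 kN → 589.4 / 2 = 295 kN.
Bearing: edge l_c = 39, r_n = 374.4 kN; interior l_c = 43, r_n = 384 kN; R_n = 374.4 + 3·384 = 1526 kN → 763 kN.
Block shear: A_gv = 4900, A_nv = 3220, A_nt = 360 mm²; R_n = min(0.6F_uA_nv, 0.6F_yA_gv) + U_bs·F_u·A_nt = 879 kN → 440 kN.
Bolt shear governs: 295 kN.

295 kN (bolt shear governs)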